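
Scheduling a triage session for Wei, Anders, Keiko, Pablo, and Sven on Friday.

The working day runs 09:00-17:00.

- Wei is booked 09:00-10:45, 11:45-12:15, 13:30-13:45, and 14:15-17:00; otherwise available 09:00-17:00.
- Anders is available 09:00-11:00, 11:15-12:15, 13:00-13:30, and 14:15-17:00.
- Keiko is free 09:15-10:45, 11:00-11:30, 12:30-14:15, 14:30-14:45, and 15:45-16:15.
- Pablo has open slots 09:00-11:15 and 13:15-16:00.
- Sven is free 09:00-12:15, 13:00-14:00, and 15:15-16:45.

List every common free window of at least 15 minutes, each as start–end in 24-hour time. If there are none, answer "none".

Wei free within 09:00–17:00: 10:45–11:45, 12:15–13:30, 13:45–14:15.
Wei ∩ Anders: 10:45–11:00, 11:15–11:45, 13:00–13:30.
Wei ∩ Anders ∩ Keiko: 11:15–11:30, 13:00–13:30.
Wei ∩ Anders ∩ Keiko ∩ Pablo: 13:15–13:30.
Wei ∩ Anders ∩ Keiko ∩ Pablo ∩ Sven: 13:15–13:30.
Windows ≥ 15 min: 13:15–13:30.

13:15–13:30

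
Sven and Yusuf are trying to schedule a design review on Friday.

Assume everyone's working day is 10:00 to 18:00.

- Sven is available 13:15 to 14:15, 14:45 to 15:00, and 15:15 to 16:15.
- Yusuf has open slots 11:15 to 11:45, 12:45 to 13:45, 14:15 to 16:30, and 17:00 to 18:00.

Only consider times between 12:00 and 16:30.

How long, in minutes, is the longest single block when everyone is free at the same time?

60 minutes

Sven ∩ Yusuf: 13:15–13:45, 14:45–15:00, 15:15–16:15.
Restricted to 12:00–16:30: 13:15–13:45, 14:45–15:00, 15:15–16:15.
Common window lengths: 30, 15, 60 min; longest is 60.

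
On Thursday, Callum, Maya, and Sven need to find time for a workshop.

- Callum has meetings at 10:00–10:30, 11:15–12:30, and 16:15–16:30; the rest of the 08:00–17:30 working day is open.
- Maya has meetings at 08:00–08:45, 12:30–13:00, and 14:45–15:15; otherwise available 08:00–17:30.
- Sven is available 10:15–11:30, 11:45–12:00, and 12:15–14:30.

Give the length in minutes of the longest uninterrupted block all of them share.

Callum free within 08:00–17:30: 08:00–10:00, 10:30–11:15, 12:30–16:15, 16:30–17:30.
Maya free within 08:00–17:30: 08:45–12:30, 13:00–14:45, 15:15–17:30.
Callum ∩ Maya: 08:45–10:00, 10:30–11:15, 13:00–14:45, 15:15–16:15, 16:30–17:30.
Callum ∩ Maya ∩ Sven: 10:30–11:15, 13:00–14:30.
Common window lengths: 45, 90 min; longest is 90.

90 minutes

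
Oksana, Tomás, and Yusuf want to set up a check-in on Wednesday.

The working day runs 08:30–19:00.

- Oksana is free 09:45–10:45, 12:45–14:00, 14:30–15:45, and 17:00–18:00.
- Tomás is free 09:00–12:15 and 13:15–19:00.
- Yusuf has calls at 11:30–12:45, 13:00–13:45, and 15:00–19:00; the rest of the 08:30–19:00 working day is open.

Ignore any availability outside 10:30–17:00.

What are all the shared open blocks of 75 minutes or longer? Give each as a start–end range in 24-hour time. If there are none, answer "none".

Yusuf free within 08:30–19:00: 08:30–11:30, 12:45–13:00, 13:45–15:00.
Oksana ∩ Tomás: 09:45–10:45, 13:15–14:00, 14:30–15:45, 17:00–18:00.
Oksana ∩ Tomás ∩ Yusuf: 09:45–10:45, 13:45–14:00, 14:30–15:00.
Restricted to 10:30–17:00: 10:30–10:45, 13:45–14:00, 14:30–15:00.
Windows ≥ 75 min: (none).

none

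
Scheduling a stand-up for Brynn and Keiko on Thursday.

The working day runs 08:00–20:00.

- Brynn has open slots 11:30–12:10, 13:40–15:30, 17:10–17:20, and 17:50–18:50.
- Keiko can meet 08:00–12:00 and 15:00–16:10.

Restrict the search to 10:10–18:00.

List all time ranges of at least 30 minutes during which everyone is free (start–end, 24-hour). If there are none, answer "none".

Brynn ∩ Keiko: 11:30–12:00, 15:00–15:30.
Restricted to 10:10–18:00: 11:30–12:00, 15:00–15:30.
Windows ≥ 30 min: 11:30–12:00, 15:00–15:30.

11:30–12:00, 15:00–15:30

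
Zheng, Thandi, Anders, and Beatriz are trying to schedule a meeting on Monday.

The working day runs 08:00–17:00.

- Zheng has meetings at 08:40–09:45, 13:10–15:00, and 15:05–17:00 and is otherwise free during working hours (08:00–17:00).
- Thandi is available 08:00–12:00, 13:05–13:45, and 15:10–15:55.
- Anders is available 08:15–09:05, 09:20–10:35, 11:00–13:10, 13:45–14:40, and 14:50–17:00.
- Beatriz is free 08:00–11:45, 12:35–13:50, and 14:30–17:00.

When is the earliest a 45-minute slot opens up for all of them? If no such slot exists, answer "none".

09:45

Zheng free within 08:00–17:00: 08:00–08:40, 09:45–13:10, 15:00–15:05.
Zheng ∩ Thandi: 08:00–08:40, 09:45–12:00, 13:05–13:10.
Zheng ∩ Thandi ∩ Anders: 08:15–08:40, 09:45–10:35, 11:00–12:00, 13:05–13:10.
Zheng ∩ Thandi ∩ Anders ∩ Beatriz: 08:15–08:40, 09:45–10:35, 11:00–11:45, 13:05–13:10.
Windows ≥ 45 min: 09:45–10:35, 11:00–11:45.
Earliest such window starts at 09:45.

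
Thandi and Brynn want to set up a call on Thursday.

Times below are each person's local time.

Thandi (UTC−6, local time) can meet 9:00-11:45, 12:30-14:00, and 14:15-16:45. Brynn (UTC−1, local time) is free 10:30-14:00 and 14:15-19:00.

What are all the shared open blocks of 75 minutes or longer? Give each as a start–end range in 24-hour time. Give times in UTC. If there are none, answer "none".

Thandi → UTC: 15:00–17:45, 18:30–20:00, 20:15–22:45.
Brynn → UTC: 11:30–15:00, 15:15–20:00.
Thandi ∩ Brynn: 15:15–17:45, 18:30–20:00.
Windows ≥ 75 min: 15:15–17:45, 18:30–20:00.

15:15–17:45, 18:30–20:00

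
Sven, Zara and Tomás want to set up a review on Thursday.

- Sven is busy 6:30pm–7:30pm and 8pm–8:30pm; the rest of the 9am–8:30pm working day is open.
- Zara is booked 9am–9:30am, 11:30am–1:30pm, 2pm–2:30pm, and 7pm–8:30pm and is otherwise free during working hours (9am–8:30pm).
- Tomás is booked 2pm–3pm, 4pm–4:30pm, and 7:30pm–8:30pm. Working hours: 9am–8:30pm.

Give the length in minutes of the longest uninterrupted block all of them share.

120 minutes

Sven free within 09:00–20:30: 09:00–18:30, 19:30–20:00.
Zara free within 09:00–20:30: 09:30–11:30, 13:30–14:00, 14:30–19:00.
Tomás free within 09:00–20:30: 09:00–14:00, 15:00–16:00, 16:30–19:30.
Sven ∩ Zara: 09:30–11:30, 13:30–14:00, 14:30–18:30.
Sven ∩ Zara ∩ Tomás: 09:30–11:30, 13:30–14:00, 15:00–16:00, 16:30–18:30.
Common window lengths: 120, 30, 60, 120 min; longest is 120.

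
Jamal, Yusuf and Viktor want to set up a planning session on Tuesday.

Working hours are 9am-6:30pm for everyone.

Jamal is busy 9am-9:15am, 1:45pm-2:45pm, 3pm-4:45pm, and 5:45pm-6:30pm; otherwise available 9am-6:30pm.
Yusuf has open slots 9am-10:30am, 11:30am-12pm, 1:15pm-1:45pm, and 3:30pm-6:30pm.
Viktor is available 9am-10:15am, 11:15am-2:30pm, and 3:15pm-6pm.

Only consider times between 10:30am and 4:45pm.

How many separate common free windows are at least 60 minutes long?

0

Jamal free within 09:00–18:30: 09:15–13:45, 14:45–15:00, 16:45–17:45.
Jamal ∩ Yusuf: 09:15–10:30, 11:30–12:00, 13:15–13:45, 16:45–17:45.
Jamal ∩ Yusuf ∩ Viktor: 09:15–10:15, 11:30–12:00, 13:15–13:45, 16:45–17:45.
Restricted to 10:30–16:45: 11:30–12:00, 13:15–13:45.
Windows ≥ 60 min: (none).
That's 0 windows.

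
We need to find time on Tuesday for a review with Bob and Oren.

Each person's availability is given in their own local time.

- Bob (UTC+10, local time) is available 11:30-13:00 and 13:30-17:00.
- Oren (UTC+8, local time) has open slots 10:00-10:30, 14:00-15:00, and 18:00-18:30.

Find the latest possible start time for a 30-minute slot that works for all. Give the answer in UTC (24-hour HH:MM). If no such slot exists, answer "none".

06:30

Bob → UTC: 01:30–03:00, 03:30–07:00.
Oren → UTC: 02:00–02:30, 06:00–07:00, 10:00–10:30.
Bob ∩ Oren: 02:00–02:30, 06:00–07:00.
Windows ≥ 30 min: 02:00–02:30, 06:00–07:00.
Latest start in the last window 06:00–07:00 is 07:00 − 30 min = 06:30.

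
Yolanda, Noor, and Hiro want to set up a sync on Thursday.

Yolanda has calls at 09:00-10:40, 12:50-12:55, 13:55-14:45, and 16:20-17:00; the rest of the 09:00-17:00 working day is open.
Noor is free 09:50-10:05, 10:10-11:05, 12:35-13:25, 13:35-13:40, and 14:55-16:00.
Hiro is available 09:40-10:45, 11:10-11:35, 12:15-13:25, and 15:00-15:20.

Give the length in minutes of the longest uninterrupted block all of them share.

30 minutes

Yolanda free within 09:00–17:00: 10:40–12:50, 12:55–13:55, 14:45–16:20.
Yolanda ∩ Noor: 10:40–11:05, 12:35–12:50, 12:55–13:25, 13:35–13:40, 14:55–16:00.
Yolanda ∩ Noor ∩ Hiro: 10:40–10:45, 12:35–12:50, 12:55–13:25, 15:00–15:20.
Common window lengths: 5, 15, 30, 20 min; longest is 30.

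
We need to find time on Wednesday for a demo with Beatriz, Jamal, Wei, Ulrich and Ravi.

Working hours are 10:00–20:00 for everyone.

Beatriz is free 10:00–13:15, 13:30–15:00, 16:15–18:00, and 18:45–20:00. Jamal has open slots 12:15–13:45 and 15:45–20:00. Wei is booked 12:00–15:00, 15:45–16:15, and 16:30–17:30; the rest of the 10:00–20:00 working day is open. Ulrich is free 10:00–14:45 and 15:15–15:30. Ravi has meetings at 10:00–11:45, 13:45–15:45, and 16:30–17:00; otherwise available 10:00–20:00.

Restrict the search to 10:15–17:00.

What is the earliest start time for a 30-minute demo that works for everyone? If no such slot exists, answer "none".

none

Wei free within 10:00–20:00: 10:00–12:00, 15:00–15:45, 16:15–16:30, 17:30–20:00.
Ravi free within 10:00–20:00: 11:45–13:45, 15:45–16:30, 17:00–20:00.
Beatriz ∩ Jamal: 12:15–13:15, 13:30–13:45, 16:15–18:00, 18:45–20:00.
Beatriz ∩ Jamal ∩ Wei: 16:15–16:30, 17:30–18:00, 18:45–20:00.
Beatriz ∩ Jamal ∩ Wei ∩ Ulrich: (none).
Beatriz ∩ Jamal ∩ Wei ∩ Ulrich ∩ Ravi: (none).
Restricted to 10:15–17:00: (none).
Windows ≥ 30 min: (none).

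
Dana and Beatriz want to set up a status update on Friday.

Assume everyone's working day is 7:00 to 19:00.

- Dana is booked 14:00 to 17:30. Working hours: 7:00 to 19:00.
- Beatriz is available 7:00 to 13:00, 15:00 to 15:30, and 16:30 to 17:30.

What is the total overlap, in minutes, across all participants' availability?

Dana free within 07:00–19:00: 07:00–14:00, 17:30–19:00.
Dana ∩ Beatriz: 07:00–13:00.
Total common minutes: 360.

360 minutes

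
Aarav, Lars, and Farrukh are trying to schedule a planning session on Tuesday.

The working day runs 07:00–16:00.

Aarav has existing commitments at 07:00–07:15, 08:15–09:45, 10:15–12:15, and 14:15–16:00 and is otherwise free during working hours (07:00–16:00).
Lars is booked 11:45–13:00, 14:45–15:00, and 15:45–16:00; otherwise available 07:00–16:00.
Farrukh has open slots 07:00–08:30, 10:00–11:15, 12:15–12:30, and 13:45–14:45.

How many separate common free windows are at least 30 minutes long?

2

Aarav free within 07:00–16:00: 07:15–08:15, 09:45–10:15, 12:15–14:15.
Lars free within 07:00–16:00: 07:00–11:45, 13:00–14:45, 15:00–15:45.
Aarav ∩ Lars: 07:15–08:15, 09:45–10:15, 13:00–14:15.
Aarav ∩ Lars ∩ Farrukh: 07:15–08:15, 10:00–10:15, 13:45–14:15.
Windows ≥ 30 min: 07:15–08:15, 13:45–14:15.
That's 2 windows.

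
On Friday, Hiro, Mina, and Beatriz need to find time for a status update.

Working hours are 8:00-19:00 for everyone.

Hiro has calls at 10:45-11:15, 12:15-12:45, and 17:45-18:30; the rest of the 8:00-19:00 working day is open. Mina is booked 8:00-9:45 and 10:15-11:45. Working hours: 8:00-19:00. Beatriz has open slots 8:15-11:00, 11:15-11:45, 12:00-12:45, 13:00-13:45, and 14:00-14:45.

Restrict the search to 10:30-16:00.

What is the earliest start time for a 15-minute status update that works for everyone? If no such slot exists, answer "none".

12:00

Hiro free within 08:00–19:00: 08:00–10:45, 11:15–12:15, 12:45–17:45, 18:30–19:00.
Mina free within 08:00–19:00: 09:45–10:15, 11:45–19:00.
Hiro ∩ Mina: 09:45–10:15, 11:45–12:15, 12:45–17:45, 18:30–19:00.
Hiro ∩ Mina ∩ Beatriz: 09:45–10:15, 12:00–12:15, 13:00–13:45, 14:00–14:45.
Restricted to 10:30–16:00: 12:00–12:15, 13:00–13:45, 14:00–14:45.
Windows ≥ 15 min: 12:00–12:15, 13:00–13:45, 14:00–14:45.
Earliest such window starts at 12:00.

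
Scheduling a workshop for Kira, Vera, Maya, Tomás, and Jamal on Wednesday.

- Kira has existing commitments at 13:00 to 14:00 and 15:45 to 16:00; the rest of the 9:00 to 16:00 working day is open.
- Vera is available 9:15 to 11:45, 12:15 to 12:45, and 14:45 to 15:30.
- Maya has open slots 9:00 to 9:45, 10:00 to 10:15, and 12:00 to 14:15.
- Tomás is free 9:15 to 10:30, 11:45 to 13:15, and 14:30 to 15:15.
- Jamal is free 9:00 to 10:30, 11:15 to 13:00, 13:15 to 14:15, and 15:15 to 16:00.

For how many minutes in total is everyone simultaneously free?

75 minutes

Kira free within 09:00–16:00: 09:00–13:00, 14:00–15:45.
Kira ∩ Vera: 09:15–11:45, 12:15–12:45, 14:45–15:30.
Kira ∩ Vera ∩ Maya: 09:15–09:45, 10:00–10:15, 12:15–12:45.
Kira ∩ Vera ∩ Maya ∩ Tomás: 09:15–09:45, 10:00–10:15, 12:15–12:45.
Kira ∩ Vera ∩ Maya ∩ Tomás ∩ Jamal: 09:15–09:45, 10:00–10:15, 12:15–12:45.
Total common minutes: 30 + 15 + 30 = 75.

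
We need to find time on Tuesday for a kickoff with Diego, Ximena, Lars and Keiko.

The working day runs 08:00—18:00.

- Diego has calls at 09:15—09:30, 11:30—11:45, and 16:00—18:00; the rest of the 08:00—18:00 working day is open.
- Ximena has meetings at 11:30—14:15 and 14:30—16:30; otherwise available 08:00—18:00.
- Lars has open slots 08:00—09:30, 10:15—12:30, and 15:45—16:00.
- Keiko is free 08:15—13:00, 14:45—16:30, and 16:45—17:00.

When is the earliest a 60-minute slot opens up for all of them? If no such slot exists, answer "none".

08:15

Diego free within 08:00–18:00: 08:00–09:15, 09:30–11:30, 11:45–16:00.
Ximena free within 08:00–18:00: 08:00–11:30, 14:15–14:30, 16:30–18:00.
Diego ∩ Ximena: 08:00–09:15, 09:30–11:30, 14:15–14:30.
Diego ∩ Ximena ∩ Lars: 08:00–09:15, 10:15–11:30.
Diego ∩ Ximena ∩ Lars ∩ Keiko: 08:15–09:15, 10:15–11:30.
Windows ≥ 60 min: 08:15–09:15, 10:15–11:30.
Earliest such window starts at 08:15.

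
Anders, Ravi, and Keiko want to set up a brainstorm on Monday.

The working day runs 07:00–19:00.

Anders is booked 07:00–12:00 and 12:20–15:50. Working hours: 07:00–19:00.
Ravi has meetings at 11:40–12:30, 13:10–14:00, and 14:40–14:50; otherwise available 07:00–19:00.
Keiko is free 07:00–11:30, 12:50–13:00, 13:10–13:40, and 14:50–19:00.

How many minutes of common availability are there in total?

190 minutes

Anders free within 07:00–19:00: 12:00–12:20, 15:50–19:00.
Ravi free within 07:00–19:00: 07:00–11:40, 12:30–13:10, 14:00–14:40, 14:50–19:00.
Anders ∩ Ravi: 15:50–19:00.
Anders ∩ Ravi ∩ Keiko: 15:50–19:00.
Total common minutes: 190.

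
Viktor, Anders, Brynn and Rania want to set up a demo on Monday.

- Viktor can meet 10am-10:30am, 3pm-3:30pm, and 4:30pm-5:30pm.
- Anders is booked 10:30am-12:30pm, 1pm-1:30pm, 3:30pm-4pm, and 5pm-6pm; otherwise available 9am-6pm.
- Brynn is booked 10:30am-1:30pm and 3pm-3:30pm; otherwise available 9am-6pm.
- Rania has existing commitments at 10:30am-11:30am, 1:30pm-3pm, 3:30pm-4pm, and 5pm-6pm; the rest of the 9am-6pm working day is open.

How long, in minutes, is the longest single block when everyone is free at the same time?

30 minutes

Anders free within 09:00–18:00: 09:00–10:30, 12:30–13:00, 13:30–15:30, 16:00–17:00.
Brynn free within 09:00–18:00: 09:00–10:30, 13:30–15:00, 15:30–18:00.
Rania free within 09:00–18:00: 09:00–10:30, 11:30–13:30, 15:00–15:30, 16:00–17:00.
Viktor ∩ Anders: 10:00–10:30, 15:00–15:30, 16:30–17:00.
Viktor ∩ Anders ∩ Brynn: 10:00–10:30, 16:30–17:00.
Viktor ∩ Anders ∩ Brynn ∩ Rania: 10:00–10:30, 16:30–17:00.
Common window lengths: 30, 30 min; longest is 30.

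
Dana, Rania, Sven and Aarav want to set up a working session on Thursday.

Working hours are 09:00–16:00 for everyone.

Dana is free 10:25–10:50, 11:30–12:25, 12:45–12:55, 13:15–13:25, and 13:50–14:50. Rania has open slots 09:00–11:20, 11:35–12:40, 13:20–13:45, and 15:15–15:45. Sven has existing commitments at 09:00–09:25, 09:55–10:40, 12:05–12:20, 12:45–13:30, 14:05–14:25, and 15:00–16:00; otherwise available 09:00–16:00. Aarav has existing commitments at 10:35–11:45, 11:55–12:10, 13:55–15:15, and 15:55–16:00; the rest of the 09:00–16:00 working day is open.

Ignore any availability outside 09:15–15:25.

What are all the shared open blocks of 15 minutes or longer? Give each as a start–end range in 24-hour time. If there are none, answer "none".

none

Sven free within 09:00–16:00: 09:25–09:55, 10:40–12:05, 12:20–12:45, 13:30–14:05, 14:25–15:00.
Aarav free within 09:00–16:00: 09:00–10:35, 11:45–11:55, 12:10–13:55, 15:15–15:55.
Dana ∩ Rania: 10:25–10:50, 11:35–12:25, 13:20–13:25.
Dana ∩ Rania ∩ Sven: 10:40–10:50, 11:35–12:05, 12:20–12:25.
Dana ∩ Rania ∩ Sven ∩ Aarav: 11:45–11:55, 12:20–12:25.
Restricted to 09:15–15:25: 11:45–11:55, 12:20–12:25.
Windows ≥ 15 min: (none).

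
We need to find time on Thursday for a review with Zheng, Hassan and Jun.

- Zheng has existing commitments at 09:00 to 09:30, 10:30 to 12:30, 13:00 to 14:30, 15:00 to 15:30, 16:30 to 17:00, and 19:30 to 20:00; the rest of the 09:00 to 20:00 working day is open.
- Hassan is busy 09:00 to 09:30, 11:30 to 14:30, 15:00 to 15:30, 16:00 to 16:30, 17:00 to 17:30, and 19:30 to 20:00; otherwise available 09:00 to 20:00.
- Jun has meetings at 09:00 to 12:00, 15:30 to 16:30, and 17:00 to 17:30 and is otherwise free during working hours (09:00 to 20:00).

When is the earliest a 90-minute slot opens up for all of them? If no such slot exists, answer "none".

17:30

Zheng free within 09:00–20:00: 09:30–10:30, 12:30–13:00, 14:30–15:00, 15:30–16:30, 17:00–19:30.
Hassan free within 09:00–20:00: 09:30–11:30, 14:30–15:00, 15:30–16:00, 16:30–17:00, 17:30–19:30.
Jun free within 09:00–20:00: 12:00–15:30, 16:30–17:00, 17:30–20:00.
Zheng ∩ Hassan: 09:30–10:30, 14:30–15:00, 15:30–16:00, 17:30–19:30.
Zheng ∩ Hassan ∩ Jun: 14:30–15:00, 17:30–19:30.
Windows ≥ 90 min: 17:30–19:30.
Earliest such window starts at 17:30.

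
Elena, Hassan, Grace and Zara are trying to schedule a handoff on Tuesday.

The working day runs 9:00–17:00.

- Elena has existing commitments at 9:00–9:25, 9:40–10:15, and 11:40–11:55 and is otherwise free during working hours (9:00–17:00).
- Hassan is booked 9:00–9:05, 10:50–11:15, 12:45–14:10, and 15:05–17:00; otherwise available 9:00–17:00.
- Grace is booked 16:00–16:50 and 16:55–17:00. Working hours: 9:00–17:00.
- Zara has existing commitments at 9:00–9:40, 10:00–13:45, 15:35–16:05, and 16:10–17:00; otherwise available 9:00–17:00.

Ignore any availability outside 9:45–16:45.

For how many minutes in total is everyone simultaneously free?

55 minutes

Elena free within 09:00–17:00: 09:25–09:40, 10:15–11:40, 11:55–17:00.
Hassan free within 09:00–17:00: 09:05–10:50, 11:15–12:45, 14:10–15:05.
Grace free within 09:00–17:00: 09:00–16:00, 16:50–16:55.
Zara free within 09:00–17:00: 09:40–10:00, 13:45–15:35, 16:05–16:10.
Elena ∩ Hassan: 09:25–09:40, 10:15–10:50, 11:15–11:40, 11:55–12:45, 14:10–15:05.
Elena ∩ Hassan ∩ Grace: 09:25–09:40, 10:15–10:50, 11:15–11:40, 11:55–12:45, 14:10–15:05.
Elena ∩ Hassan ∩ Grace ∩ Zara: 14:10–15:05.
Restricted to 09:45–16:45: 14:10–15:05.
Total common minutes: 55.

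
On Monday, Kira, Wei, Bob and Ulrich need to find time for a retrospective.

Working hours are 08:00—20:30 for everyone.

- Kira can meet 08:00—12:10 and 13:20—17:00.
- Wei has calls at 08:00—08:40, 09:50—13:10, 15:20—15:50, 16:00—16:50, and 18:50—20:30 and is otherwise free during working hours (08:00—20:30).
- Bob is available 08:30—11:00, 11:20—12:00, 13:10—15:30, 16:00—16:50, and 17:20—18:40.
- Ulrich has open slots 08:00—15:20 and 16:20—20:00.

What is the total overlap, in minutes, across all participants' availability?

Wei free within 08:00–20:30: 08:40–09:50, 13:10–15:20, 15:50–16:00, 16:50–18:50.
Kira ∩ Wei: 08:40–09:50, 13:20–15:20, 15:50–16:00, 16:50–17:00.
Kira ∩ Wei ∩ Bob: 08:40–09:50, 13:20–15:20.
Kira ∩ Wei ∩ Bob ∩ Ulrich: 08:40–09:50, 13:20–15:20.
Total common minutes: 70 + 120 = 190.

190 minutes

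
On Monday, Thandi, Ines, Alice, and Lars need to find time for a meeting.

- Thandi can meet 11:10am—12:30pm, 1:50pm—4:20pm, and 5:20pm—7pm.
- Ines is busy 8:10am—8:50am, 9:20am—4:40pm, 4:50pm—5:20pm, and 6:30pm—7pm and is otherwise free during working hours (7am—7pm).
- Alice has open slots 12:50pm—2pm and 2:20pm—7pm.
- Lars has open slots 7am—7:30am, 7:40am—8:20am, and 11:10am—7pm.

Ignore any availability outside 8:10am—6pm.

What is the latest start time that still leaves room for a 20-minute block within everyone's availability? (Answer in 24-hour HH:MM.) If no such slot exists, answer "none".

Ines free within 07:00–19:00: 07:00–08:10, 08:50–09:20, 16:40–16:50, 17:20–18:30.
Thandi ∩ Ines: 17:20–18:30.
Thandi ∩ Ines ∩ Alice: 17:20–18:30.
Thandi ∩ Ines ∩ Alice ∩ Lars: 17:20–18:30.
Restricted to 08:10–18:00: 17:20–18:00.
Windows ≥ 20 min: 17:20–18:00.
Latest start in the last window 17:20–18:00 is 18:00 − 20 min = 17:40.

17:40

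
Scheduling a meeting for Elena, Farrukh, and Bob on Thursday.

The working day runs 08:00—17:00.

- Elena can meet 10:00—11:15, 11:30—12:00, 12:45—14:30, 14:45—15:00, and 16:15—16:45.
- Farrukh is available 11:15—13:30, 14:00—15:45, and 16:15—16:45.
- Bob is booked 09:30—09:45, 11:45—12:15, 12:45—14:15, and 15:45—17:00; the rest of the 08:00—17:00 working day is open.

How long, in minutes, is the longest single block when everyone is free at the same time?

Bob free within 08:00–17:00: 08:00–09:30, 09:45–11:45, 12:15–12:45, 14:15–15:45.
Elena ∩ Farrukh: 11:30–12:00, 12:45–13:30, 14:00–14:30, 14:45–15:00, 16:15–16:45.
Elena ∩ Farrukh ∩ Bob: 11:30–11:45, 14:15–14:30, 14:45–15:00.
Common window lengths: 15, 15, 15 min; longest is 15.

15 minutes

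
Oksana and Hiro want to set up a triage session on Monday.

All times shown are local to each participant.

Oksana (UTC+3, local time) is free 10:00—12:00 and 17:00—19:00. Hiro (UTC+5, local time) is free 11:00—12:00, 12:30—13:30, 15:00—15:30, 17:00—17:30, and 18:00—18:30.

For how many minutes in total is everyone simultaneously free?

60 minutes

Oksana → UTC: 07:00–09:00, 14:00–16:00.
Hiro → UTC: 06:00–07:00, 07:30–08:30, 10:00–10:30, 12:00–12:30, 13:00–13:30.
Oksana ∩ Hiro: 07:30–08:30.
Total common minutes: 60.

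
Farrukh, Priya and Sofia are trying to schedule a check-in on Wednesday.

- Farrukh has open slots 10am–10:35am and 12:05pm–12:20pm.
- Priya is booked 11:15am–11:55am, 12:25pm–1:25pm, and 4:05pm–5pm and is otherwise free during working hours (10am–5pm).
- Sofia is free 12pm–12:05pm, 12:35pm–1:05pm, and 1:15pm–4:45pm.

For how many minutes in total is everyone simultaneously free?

0 minutes

Priya free within 10:00–17:00: 10:00–11:15, 11:55–12:25, 13:25–16:05.
Farrukh ∩ Priya: 10:00–10:35, 12:05–12:20.
Farrukh ∩ Priya ∩ Sofia: (none).
Total common minutes: 0.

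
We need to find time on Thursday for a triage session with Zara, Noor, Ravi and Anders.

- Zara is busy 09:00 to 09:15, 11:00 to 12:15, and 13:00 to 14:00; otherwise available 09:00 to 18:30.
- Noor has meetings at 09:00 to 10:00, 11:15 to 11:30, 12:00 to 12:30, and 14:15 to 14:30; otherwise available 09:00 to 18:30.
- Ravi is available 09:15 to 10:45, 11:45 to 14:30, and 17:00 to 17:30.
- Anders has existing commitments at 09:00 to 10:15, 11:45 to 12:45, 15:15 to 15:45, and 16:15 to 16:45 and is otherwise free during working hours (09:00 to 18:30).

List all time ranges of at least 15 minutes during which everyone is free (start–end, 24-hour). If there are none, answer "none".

10:15–10:45, 12:45–13:00, 14:00–14:15, 17:00–17:30

Zara free within 09:00–18:30: 09:15–11:00, 12:15–13:00, 14:00–18:30.
Noor free within 09:00–18:30: 10:00–11:15, 11:30–12:00, 12:30–14:15, 14:30–18:30.
Anders free within 09:00–18:30: 10:15–11:45, 12:45–15:15, 15:45–16:15, 16:45–18:30.
Zara ∩ Noor: 10:00–11:00, 12:30–13:00, 14:00–14:15, 14:30–18:30.
Zara ∩ Noor ∩ Ravi: 10:00–10:45, 12:30–13:00, 14:00–14:15, 17:00–17:30.
Zara ∩ Noor ∩ Ravi ∩ Anders: 10:15–10:45, 12:45–13:00, 14:00–14:15, 17:00–17:30.
Windows ≥ 15 min: 10:15–10:45, 12:45–13:00, 14:00–14:15, 17:00–17:30.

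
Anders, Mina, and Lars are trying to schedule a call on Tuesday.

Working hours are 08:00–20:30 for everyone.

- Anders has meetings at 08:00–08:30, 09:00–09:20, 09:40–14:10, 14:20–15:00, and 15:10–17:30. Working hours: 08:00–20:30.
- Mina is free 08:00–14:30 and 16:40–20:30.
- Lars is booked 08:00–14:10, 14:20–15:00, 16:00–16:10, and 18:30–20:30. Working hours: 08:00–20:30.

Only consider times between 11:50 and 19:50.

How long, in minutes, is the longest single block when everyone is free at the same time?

Anders free within 08:00–20:30: 08:30–09:00, 09:20–09:40, 14:10–14:20, 15:00–15:10, 17:30–20:30.
Lars free within 08:00–20:30: 14:10–14:20, 15:00–16:00, 16:10–18:30.
Anders ∩ Mina: 08:30–09:00, 09:20–09:40, 14:10–14:20, 17:30–20:30.
Anders ∩ Mina ∩ Lars: 14:10–14:20, 17:30–18:30.
Restricted to 11:50–19:50: 14:10–14:20, 17:30–18:30.
Common window lengths: 10, 60 min; longest is 60.

60 minutes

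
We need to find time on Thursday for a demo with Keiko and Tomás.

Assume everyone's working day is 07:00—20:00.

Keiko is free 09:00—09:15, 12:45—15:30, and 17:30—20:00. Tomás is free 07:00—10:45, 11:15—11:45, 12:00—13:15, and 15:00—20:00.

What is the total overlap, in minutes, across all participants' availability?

Keiko ∩ Tomás: 09:00–09:15, 12:45–13:15, 15:00–15:30, 17:30–20:00.
Total common minutes: 15 + 30 + 30 + 150 = 225.

225 minutes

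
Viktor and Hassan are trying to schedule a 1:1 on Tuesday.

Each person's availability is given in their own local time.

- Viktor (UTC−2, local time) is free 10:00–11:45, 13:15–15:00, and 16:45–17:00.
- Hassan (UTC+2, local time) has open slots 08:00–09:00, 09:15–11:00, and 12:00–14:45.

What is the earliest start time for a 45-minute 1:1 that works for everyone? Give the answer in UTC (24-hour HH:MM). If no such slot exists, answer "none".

Viktor → UTC: 12:00–13:45, 15:15–17:00, 18:45–19:00.
Hassan → UTC: 06:00–07:00, 07:15–09:00, 10:00–12:45.
Viktor ∩ Hassan: 12:00–12:45.
Windows ≥ 45 min: 12:00–12:45.
Earliest such window starts at 12:00.

12:00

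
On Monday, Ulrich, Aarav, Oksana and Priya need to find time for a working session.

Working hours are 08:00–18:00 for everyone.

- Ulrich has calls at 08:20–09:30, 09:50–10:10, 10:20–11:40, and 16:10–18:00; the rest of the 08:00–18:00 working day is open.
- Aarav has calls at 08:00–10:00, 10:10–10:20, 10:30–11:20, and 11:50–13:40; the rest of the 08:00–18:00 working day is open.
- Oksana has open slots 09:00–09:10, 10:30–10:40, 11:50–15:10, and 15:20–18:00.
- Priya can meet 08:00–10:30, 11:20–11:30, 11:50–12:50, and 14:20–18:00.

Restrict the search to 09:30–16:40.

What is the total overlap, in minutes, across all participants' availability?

Ulrich free within 08:00–18:00: 08:00–08:20, 09:30–09:50, 10:10–10:20, 11:40–16:10.
Aarav free within 08:00–18:00: 10:00–10:10, 10:20–10:30, 11:20–11:50, 13:40–18:00.
Ulrich ∩ Aarav: 11:40–11:50, 13:40–16:10.
Ulrich ∩ Aarav ∩ Oksana: 13:40–15:10, 15:20–16:10.
Ulrich ∩ Aarav ∩ Oksana ∩ Priya: 14:20–15:10, 15:20–16:10.
Restricted to 09:30–16:40: 14:20–15:10, 15:20–16:10.
Total common minutes: 50 + 50 = 100.

100 minutes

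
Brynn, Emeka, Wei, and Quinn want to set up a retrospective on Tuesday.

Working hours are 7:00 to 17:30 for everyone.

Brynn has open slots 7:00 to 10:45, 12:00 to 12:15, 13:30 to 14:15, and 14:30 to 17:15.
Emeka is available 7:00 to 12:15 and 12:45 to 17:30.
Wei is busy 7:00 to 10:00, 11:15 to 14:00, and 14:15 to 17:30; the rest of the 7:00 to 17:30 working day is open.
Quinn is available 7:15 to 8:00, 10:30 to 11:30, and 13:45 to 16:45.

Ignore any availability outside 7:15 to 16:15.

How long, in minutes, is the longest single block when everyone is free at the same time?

15 minutes

Wei free within 07:00–17:30: 10:00–11:15, 14:00–14:15.
Brynn ∩ Emeka: 07:00–10:45, 12:00–12:15, 13:30–14:15, 14:30–17:15.
Brynn ∩ Emeka ∩ Wei: 10:00–10:45, 14:00–14:15.
Brynn ∩ Emeka ∩ Wei ∩ Quinn: 10:30–10:45, 14:00–14:15.
Restricted to 07:15–16:15: 10:30–10:45, 14:00–14:15.
Common window lengths: 15, 15 min; longest is 15.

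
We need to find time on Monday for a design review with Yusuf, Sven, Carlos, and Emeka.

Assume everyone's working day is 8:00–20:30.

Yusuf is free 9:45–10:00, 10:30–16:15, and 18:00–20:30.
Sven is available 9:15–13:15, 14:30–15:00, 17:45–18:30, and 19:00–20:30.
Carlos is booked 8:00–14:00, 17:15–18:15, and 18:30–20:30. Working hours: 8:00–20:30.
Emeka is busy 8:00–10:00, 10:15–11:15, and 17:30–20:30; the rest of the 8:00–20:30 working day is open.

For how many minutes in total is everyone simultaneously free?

30 minutes

Carlos free within 08:00–20:30: 14:00–17:15, 18:15–18:30.
Emeka free within 08:00–20:30: 10:00–10:15, 11:15–17:30.
Yusuf ∩ Sven: 09:45–10:00, 10:30–13:15, 14:30–15:00, 18:00–18:30, 19:00–20:30.
Yusuf ∩ Sven ∩ Carlos: 14:30–15:00, 18:15–18:30.
Yusuf ∩ Sven ∩ Carlos ∩ Emeka: 14:30–15:00.
Total common minutes: 30.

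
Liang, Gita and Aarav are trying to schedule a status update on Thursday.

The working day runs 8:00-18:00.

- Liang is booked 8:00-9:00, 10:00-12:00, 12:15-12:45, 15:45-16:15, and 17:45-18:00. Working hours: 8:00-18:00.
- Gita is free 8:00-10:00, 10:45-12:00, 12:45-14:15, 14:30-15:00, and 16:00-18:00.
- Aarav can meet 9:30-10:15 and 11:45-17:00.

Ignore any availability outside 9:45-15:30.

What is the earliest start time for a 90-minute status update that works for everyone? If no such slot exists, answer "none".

12:45

Liang free within 08:00–18:00: 09:00–10:00, 12:00–12:15, 12:45–15:45, 16:15–17:45.
Liang ∩ Gita: 09:00–10:00, 12:45–14:15, 14:30–15:00, 16:15–17:45.
Liang ∩ Gita ∩ Aarav: 09:30–10:00, 12:45–14:15, 14:30–15:00, 16:15–17:00.
Restricted to 09:45–15:30: 09:45–10:00, 12:45–14:15, 14:30–15:00.
Windows ≥ 90 min: 12:45–14:15.
Earliest such window starts at 12:45.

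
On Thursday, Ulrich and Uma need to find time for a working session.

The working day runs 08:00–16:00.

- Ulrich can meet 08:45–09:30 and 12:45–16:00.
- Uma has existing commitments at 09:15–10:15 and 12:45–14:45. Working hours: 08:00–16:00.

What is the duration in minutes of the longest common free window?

75 minutes

Uma free within 08:00–16:00: 08:00–09:15, 10:15–12:45, 14:45–16:00.
Ulrich ∩ Uma: 08:45–09:15, 14:45–16:00.
Common window lengths: 30, 75 min; longest is 75.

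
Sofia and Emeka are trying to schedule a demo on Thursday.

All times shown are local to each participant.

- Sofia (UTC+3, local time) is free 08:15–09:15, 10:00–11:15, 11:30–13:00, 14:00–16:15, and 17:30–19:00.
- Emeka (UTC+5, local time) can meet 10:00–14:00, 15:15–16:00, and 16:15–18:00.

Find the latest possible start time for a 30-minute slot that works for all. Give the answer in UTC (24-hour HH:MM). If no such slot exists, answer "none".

12:30

Sofia → UTC: 05:15–06:15, 07:00–08:15, 08:30–10:00, 11:00–13:15, 14:30–16:00.
Emeka → UTC: 05:00–09:00, 10:15–11:00, 11:15–13:00.
Sofia ∩ Emeka: 05:15–06:15, 07:00–08:15, 08:30–09:00, 11:15–13:00.
Windows ≥ 30 min: 05:15–06:15, 07:00–08:15, 08:30–09:00, 11:15–13:00.
Latest start in the last window 11:15–13:00 is 13:00 − 30 min = 12:30.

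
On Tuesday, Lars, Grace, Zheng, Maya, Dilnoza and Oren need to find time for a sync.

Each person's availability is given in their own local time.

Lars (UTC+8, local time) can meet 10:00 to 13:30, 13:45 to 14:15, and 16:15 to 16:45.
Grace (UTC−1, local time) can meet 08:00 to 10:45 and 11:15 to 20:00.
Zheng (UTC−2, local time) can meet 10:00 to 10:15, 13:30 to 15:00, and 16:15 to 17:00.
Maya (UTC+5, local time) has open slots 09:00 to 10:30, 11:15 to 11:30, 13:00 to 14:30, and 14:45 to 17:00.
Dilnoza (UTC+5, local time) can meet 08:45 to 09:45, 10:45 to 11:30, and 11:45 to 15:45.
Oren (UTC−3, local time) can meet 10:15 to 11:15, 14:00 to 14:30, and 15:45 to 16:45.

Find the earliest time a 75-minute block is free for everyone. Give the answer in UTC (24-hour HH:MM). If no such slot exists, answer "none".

none

Lars → UTC: 02:00–05:30, 05:45–06:15, 08:15–08:45.
Grace → UTC: 09:00–11:45, 12:15–21:00.
Zheng → UTC: 12:00–12:15, 15:30–17:00, 18:15–19:00.
Maya → UTC: 04:00–05:30, 06:15–06:30, 08:00–09:30, 09:45–12:00.
Dilnoza → UTC: 03:45–04:45, 05:45–06:30, 06:45–10:45.
Oren → UTC: 13:15–14:15, 17:00–17:30, 18:45–19:45.
Lars ∩ Grace: (none).
Lars ∩ Grace ∩ Zheng: (none).
Lars ∩ Grace ∩ Zheng ∩ Maya: (none).
Lars ∩ Grace ∩ Zheng ∩ Maya ∩ Dilnoza: (none).
Lars ∩ Grace ∩ Zheng ∩ Maya ∩ Dilnoza ∩ Oren: (none).
Windows ≥ 75 min: (none).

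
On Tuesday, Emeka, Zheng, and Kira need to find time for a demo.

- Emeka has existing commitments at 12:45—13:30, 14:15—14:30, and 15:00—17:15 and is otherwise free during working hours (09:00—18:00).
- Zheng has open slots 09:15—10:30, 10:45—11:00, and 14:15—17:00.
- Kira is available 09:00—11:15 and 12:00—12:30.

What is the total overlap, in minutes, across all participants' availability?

Emeka free within 09:00–18:00: 09:00–12:45, 13:30–14:15, 14:30–15:00, 17:15–18:00.
Emeka ∩ Zheng: 09:15–10:30, 10:45–11:00, 14:30–15:00.
Emeka ∩ Zheng ∩ Kira: 09:15–10:30, 10:45–11:00.
Total common minutes: 75 + 15 = 90.

90 minutes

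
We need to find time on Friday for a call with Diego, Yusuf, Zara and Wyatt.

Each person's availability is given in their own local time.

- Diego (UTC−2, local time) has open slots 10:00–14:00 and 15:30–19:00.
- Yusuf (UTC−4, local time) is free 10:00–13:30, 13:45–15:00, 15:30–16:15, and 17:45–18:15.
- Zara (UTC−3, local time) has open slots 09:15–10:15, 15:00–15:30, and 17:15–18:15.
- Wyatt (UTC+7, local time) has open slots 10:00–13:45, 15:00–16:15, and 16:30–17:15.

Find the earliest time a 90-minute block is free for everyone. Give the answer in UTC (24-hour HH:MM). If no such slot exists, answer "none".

Diego → UTC: 12:00–16:00, 17:30–21:00.
Yusuf → UTC: 14:00–17:30, 17:45–19:00, 19:30–20:15, 21:45–22:15.
Zara → UTC: 12:15–13:15, 18:00–18:30, 20:15–21:15.
Wyatt → UTC: 03:00–06:45, 08:00–09:15, 09:30–10:15.
Diego ∩ Yusuf: 14:00–16:00, 17:45–19:00, 19:30–20:15.
Diego ∩ Yusuf ∩ Zara: 18:00–18:30.
Diego ∩ Yusuf ∩ Zara ∩ Wyatt: (none).
Windows ≥ 90 min: (none).

none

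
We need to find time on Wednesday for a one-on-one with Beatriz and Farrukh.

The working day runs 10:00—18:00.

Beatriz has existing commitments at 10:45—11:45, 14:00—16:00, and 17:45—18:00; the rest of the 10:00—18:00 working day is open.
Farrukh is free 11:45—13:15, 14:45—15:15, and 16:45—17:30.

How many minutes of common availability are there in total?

135 minutes

Beatriz free within 10:00–18:00: 10:00–10:45, 11:45–14:00, 16:00–17:45.
Beatriz ∩ Farrukh: 11:45–13:15, 16:45–17:30.
Total common minutes: 90 + 45 = 135.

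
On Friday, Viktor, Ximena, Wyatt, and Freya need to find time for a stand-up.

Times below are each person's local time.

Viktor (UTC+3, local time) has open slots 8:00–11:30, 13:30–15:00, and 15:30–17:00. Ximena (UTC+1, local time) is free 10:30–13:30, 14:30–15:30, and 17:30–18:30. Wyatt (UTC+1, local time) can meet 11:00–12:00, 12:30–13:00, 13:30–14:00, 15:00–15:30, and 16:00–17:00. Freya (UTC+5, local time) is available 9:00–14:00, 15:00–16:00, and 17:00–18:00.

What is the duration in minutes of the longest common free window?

Viktor → UTC: 05:00–08:30, 10:30–12:00, 12:30–14:00.
Ximena → UTC: 09:30–12:30, 13:30–14:30, 16:30–17:30.
Wyatt → UTC: 10:00–11:00, 11:30–12:00, 12:30–13:00, 14:00–14:30, 15:00–16:00.
Freya → UTC: 04:00–09:00, 10:00–11:00, 12:00–13:00.
Viktor ∩ Ximena: 10:30–12:00, 13:30–14:00.
Viktor ∩ Ximena ∩ Wyatt: 10:30–11:00, 11:30–12:00.
Viktor ∩ Ximena ∩ Wyatt ∩ Freya: 10:30–11:00.
Single common window of 30 minutes.

30 minutes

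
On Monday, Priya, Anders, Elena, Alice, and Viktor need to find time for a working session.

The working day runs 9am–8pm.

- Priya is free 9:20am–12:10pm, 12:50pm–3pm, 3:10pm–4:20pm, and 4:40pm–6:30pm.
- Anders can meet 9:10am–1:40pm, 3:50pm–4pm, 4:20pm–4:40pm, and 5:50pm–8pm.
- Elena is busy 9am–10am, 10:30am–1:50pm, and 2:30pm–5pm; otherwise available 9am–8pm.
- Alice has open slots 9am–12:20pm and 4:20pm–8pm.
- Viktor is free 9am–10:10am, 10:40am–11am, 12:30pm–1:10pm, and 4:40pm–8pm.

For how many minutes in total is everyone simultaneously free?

50 minutes

Elena free within 09:00–20:00: 10:00–10:30, 13:50–14:30, 17:00–20:00.
Priya ∩ Anders: 09:20–12:10, 12:50–13:40, 15:50–16:00, 17:50–18:30.
Priya ∩ Anders ∩ Elena: 10:00–10:30, 17:50–18:30.
Priya ∩ Anders ∩ Elena ∩ Alice: 10:00–10:30, 17:50–18:30.
Priya ∩ Anders ∩ Elena ∩ Alice ∩ Viktor: 10:00–10:10, 17:50–18:30.
Total common minutes: 10 + 40 = 50.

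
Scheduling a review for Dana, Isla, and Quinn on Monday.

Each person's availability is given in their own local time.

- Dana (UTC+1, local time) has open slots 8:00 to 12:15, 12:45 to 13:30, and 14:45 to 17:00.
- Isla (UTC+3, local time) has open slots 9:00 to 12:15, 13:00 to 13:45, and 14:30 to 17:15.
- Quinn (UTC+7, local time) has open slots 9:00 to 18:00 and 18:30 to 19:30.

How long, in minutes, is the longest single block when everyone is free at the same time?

135 minutes

Dana → UTC: 07:00–11:15, 11:45–12:30, 13:45–16:00.
Isla → UTC: 06:00–09:15, 10:00–10:45, 11:30–14:15.
Quinn → UTC: 02:00–11:00, 11:30–12:30.
Dana ∩ Isla: 07:00–09:15, 10:00–10:45, 11:45–12:30, 13:45–14:15.
Dana ∩ Isla ∩ Quinn: 07:00–09:15, 10:00–10:45, 11:45–12:30.
Common window lengths: 135, 45, 45 min; longest is 135.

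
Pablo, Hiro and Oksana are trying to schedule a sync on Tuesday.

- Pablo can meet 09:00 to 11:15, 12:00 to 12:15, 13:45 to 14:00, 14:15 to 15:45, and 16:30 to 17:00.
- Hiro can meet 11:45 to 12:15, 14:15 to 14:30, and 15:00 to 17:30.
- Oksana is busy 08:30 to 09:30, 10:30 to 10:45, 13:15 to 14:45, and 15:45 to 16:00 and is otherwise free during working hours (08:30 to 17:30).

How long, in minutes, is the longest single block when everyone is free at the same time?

Oksana free within 08:30–17:30: 09:30–10:30, 10:45–13:15, 14:45–15:45, 16:00–17:30.
Pablo ∩ Hiro: 12:00–12:15, 14:15–14:30, 15:00–15:45, 16:30–17:00.
Pablo ∩ Hiro ∩ Oksana: 12:00–12:15, 15:00–15:45, 16:30–17:00.
Common window lengths: 15, 45, 30 min; longest is 45.

45 minutes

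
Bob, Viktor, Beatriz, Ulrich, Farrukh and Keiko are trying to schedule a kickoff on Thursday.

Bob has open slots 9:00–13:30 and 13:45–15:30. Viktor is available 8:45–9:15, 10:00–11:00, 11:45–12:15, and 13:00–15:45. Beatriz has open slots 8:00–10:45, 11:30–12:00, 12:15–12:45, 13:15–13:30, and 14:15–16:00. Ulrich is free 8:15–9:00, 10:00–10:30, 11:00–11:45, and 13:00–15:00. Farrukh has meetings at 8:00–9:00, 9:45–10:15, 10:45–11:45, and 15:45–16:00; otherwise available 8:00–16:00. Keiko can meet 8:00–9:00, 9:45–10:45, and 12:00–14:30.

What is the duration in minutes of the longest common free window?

Farrukh free within 08:00–16:00: 09:00–09:45, 10:15–10:45, 11:45–15:45.
Bob ∩ Viktor: 09:00–09:15, 10:00–11:00, 11:45–12:15, 13:00–13:30, 13:45–15:30.
Bob ∩ Viktor ∩ Beatriz: 09:00–09:15, 10:00–10:45, 11:45–12:00, 13:15–13:30, 14:15–15:30.
Bob ∩ Viktor ∩ Beatriz ∩ Ulrich: 10:00–10:30, 13:15–13:30, 14:15–15:00.
Bob ∩ Viktor ∩ Beatriz ∩ Ulrich ∩ Farrukh: 10:15–10:30, 13:15–13:30, 14:15–15:00.
Bob ∩ Viktor ∩ Beatriz ∩ Ulrich ∩ Farrukh ∩ Keiko: 10:15–10:30, 13:15–13:30, 14:15–14:30.
Common window lengths: 15, 15, 15 min; longest is 15.

15 minutes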